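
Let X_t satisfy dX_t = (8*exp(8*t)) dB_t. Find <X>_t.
<X>_t = 4*exp(16*t) - 4

For an Itô process dX_t = a(t) dt + b(t) dB_t, the quadratic variation is <X>_t = int_0^t b(s)^2 ds (the drift term does not contribute). Here b(s) = 8*exp(8*s), so
  b(s)^2 = 64*exp(16*s).
Integrating from 0 to t:
  <X>_t = int_0^t (64*exp(16*s)) ds = 4*exp(16*t) - 4.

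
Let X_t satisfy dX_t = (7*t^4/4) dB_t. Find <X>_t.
<X>_t = 49*t^9/144

For an Itô process dX_t = a(t) dt + b(t) dB_t, the quadratic variation is <X>_t = int_0^t b(s)^2 ds (the drift term does not contribute). Here b(s) = 7*s^4/4, so
  b(s)^2 = 49*s^8/16.
Integrating from 0 to t:
  <X>_t = int_0^t (49*s^8/16) ds = 49*t^9/144.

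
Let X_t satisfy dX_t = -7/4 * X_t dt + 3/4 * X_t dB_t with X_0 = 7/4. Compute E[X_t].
E[X_t] = 7*exp(-7*t/4)/4

For GBM dX = mu X dt + sigma X dB with X_0 = x_0, apply Itô to Y = log X: dY = (mu - sigma^2/2) dt + sigma dB, so Y_t = log(x_0) + (mu - sigma^2/2) t + sigma B_t and hence X_t = x_0 * exp((mu - sigma^2/2) t + sigma B_t).
With mu = -7/4, sigma = 3/4, x_0 = 7/4, this gives:
  X_t = 7/4 * exp((-65/32) * t + (3/4) * B_t).
Since sigma*B_t ~ Normal(0, sigma^2 t), E[exp(sigma*B_t)] = exp(sigma^2 t / 2); so E[X_t] = x_0 * exp((mu - sigma^2/2) t) * exp(sigma^2 t / 2) = x_0 * exp(mu t) = 7*exp(-7*t/4)/4.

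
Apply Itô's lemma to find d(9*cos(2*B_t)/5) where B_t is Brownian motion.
d(9*cos(2*B_t)/5) = (-18*cos(2*B_t)/5) dt + (-18*sin(2*B_t)/5) dB_t

Itô's formula for f(B_t) gives d f(B_t) = f'(B_t) dB_t + (1/2) f''(B_t) dt. Compute derivatives of f(x) = 9*cos(2*x)/5:
  f'(x)  = -18*sin(2*x)/5
  f''(x) = -36*cos(2*x)/5
Substitute x = B_t and multiply the f'' term by 1/2:
  drift     = (1/2) * (-36*cos(2*x)/5) evaluated at B_t = -18*cos(2*B_t)/5
  diffusion = (-18*sin(2*x)/5) evaluated at B_t = -18*sin(2*B_t)/5
Therefore d(9*cos(2*B_t)/5) = (-18*cos(2*B_t)/5) dt + (-18*sin(2*B_t)/5) dB_t.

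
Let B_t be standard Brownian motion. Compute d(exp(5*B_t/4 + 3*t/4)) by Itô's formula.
d(exp(5*B_t/4 + 3*t/4)) = (49*exp(5*B_t/4 + 3*t/4)/32) dt + (5*exp(5*B_t/4 + 3*t/4)/4) dB_t

Itô's formula for f(t, x): d f(t, B_t) = (f_t + (1/2) f_xx) dt + f_x dB_t. Compute partials of f(t, x) = exp(3*t/4 + 5*x/4):
  f_t(t,x)  = 3*exp(3*t/4 + 5*x/4)/4
  f_x(t,x)  = 5*exp(3*t/4 + 5*x/4)/4
  f_xx(t,x) = 25*exp(3*t/4 + 5*x/4)/16
Assemble drift = f_t + (1/2) f_xx = 49*exp(3*t/4 + 5*x/4)/32 and diffusion = f_x = 5*exp(3*t/4 + 5*x/4)/4. Substituting x = B_t:
  d(exp(5*B_t/4 + 3*t/4)) = (49*exp(5*B_t/4 + 3*t/4)/32) dt + (5*exp(5*B_t/4 + 3*t/4)/4) dB_t.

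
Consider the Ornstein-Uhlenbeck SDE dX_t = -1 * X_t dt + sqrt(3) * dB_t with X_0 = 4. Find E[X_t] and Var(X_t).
E[X_t] = 4*exp(-t); Var(X_t) = 3/2 - 3*exp(-2*t)/2

The OU SDE dX = -theta X dt + sigma dB admits the integrating factor exp(theta t): d(exp(theta t) X_t) = sigma exp(theta t) dB_t. Integrating from 0 to t:
  X_t = x_0 * exp(-theta t) + sigma * int_0^t exp(-theta (t-s)) dB_s.
The Itô integral has mean 0 and (by the Itô isometry) variance sigma^2 * int_0^t exp(-2 theta (t - s)) ds = sigma^2 * (1 - exp(-2 theta t)) / (2 theta).
With theta = 1, sigma = sqrt(3), x_0 = 4:
  E[X_t] = 4 * exp(-1 t) = 4*exp(-t)
  Var(X_t) = (sqrt(3))^2 * (1 - exp(-2*1 t)) / (2 * 1) = 3/2 - 3*exp(-2*t)/2.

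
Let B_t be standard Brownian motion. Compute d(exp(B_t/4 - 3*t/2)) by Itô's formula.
d(exp(B_t/4 - 3*t/2)) = (-47*exp(B_t/4 - 3*t/2)/32) dt + (exp(B_t/4 - 3*t/2)/4) dB_t

Itô's formula for f(t, x): d f(t, B_t) = (f_t + (1/2) f_xx) dt + f_x dB_t. Compute partials of f(t, x) = exp(-3*t/2 + x/4):
  f_t(t,x)  = -3*exp(-3*t/2 + x/4)/2
  f_x(t,x)  = exp(-3*t/2 + x/4)/4
  f_xx(t,x) = exp(-3*t/2 + x/4)/16
Assemble drift = f_t + (1/2) f_xx = -47*exp(-3*t/2 + x/4)/32 and diffusion = f_x = exp(-3*t/2 + x/4)/4. Substituting x = B_t:
  d(exp(B_t/4 - 3*t/2)) = (-47*exp(B_t/4 - 3*t/2)/32) dt + (exp(B_t/4 - 3*t/2)/4) dB_t.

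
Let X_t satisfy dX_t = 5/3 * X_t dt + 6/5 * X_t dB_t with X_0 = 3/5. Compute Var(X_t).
Var(X_t) = 9*(exp(36*t/25) - 1)*exp(10*t/3)/25

For GBM dX = mu X dt + sigma X dB with X_0 = x_0, apply Itô to Y = log X: dY = (mu - sigma^2/2) dt + sigma dB, so Y_t = log(x_0) + (mu - sigma^2/2) t + sigma B_t and hence X_t = x_0 * exp((mu - sigma^2/2) t + sigma B_t).
With mu = 5/3, sigma = 6/5, x_0 = 3/5, this gives:
  X_t = 3/5 * exp((71/75) * t + (6/5) * B_t).
Since sigma*B_t ~ Normal(0, sigma^2 t), E[exp(sigma*B_t)] = exp(sigma^2 t / 2); so E[X_t] = x_0 * exp((mu - sigma^2/2) t) * exp(sigma^2 t / 2) = x_0 * exp(mu t) = 3*exp(5*t/3)/5.
Var(X_t) = E[X_t^2] - (E[X_t])^2 = x_0^2 * exp(2 mu t) * (exp(sigma^2 t) - 1) = 9*(exp(36*t/25) - 1)*exp(10*t/3)/25.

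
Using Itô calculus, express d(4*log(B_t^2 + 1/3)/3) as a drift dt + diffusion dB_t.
d(4*log(B_t^2 + 1/3)/3) = (4*(1 - 3*B_t^2)/(3*B_t^2 + 1)^2) dt + (8*B_t/(3*B_t^2 + 1)) dB_t

Itô's formula for f(B_t) gives d f(B_t) = f'(B_t) dB_t + (1/2) f''(B_t) dt. Compute derivatives of f(x) = 4*log(x^2 + 1/3)/3:
  f'(x)  = 8*x/(3*x^2 + 1)
  f''(x) = 8*(1 - 3*x^2)/(3*x^2 + 1)^2
Substitute x = B_t and multiply the f'' term by 1/2:
  drift     = (1/2) * (8*(1 - 3*x^2)/(3*x^2 + 1)^2) evaluated at B_t = 4*(1 - 3*B_t^2)/(3*B_t^2 + 1)^2
  diffusion = (8*x/(3*x^2 + 1)) evaluated at B_t = 8*B_t/(3*B_t^2 + 1)
Therefore d(4*log(B_t^2 + 1/3)/3) = (4*(1 - 3*B_t^2)/(3*B_t^2 + 1)^2) dt + (8*B_t/(3*B_t^2 + 1)) dB_t.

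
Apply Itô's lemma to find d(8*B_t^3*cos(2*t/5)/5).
d(8*B_t^3*cos(2*t/5)/5) = (8*B_t*(-2*B_t^2*sin(2*t/5) + 15*cos(2*t/5))/25) dt + (24*B_t^2*cos(2*t/5)/5) dB_t

Itô's formula for f(t, x): d f(t, B_t) = (f_t + (1/2) f_xx) dt + f_x dB_t. Compute partials of f(t, x) = 8*x^3*cos(2*t/5)/5:
  f_t(t,x)  = -16*x^3*sin(2*t/5)/25
  f_x(t,x)  = 24*x^2*cos(2*t/5)/5
  f_xx(t,x) = 48*x*cos(2*t/5)/5
Assemble drift = f_t + (1/2) f_xx = 8*x*(-2*x^2*sin(2*t/5) + 15*cos(2*t/5))/25 and diffusion = f_x = 24*x^2*cos(2*t/5)/5. Substituting x = B_t:
  d(8*B_t^3*cos(2*t/5)/5) = (8*B_t*(-2*B_t^2*sin(2*t/5) + 15*cos(2*t/5))/25) dt + (24*B_t^2*cos(2*t/5)/5) dB_t.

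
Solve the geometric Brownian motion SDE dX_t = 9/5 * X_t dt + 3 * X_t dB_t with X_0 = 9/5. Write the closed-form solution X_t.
X_t = 9/5 * exp((-27/10) * t + (3) * B_t)

For GBM dX = mu X dt + sigma X dB with X_0 = x_0, apply Itô to Y = log X: dY = (mu - sigma^2/2) dt + sigma dB, so Y_t = log(x_0) + (mu - sigma^2/2) t + sigma B_t and hence X_t = x_0 * exp((mu - sigma^2/2) t + sigma B_t).
With mu = 9/5, sigma = 3, x_0 = 9/5, this gives:
  X_t = 9/5 * exp((-27/10) * t + (3) * B_t).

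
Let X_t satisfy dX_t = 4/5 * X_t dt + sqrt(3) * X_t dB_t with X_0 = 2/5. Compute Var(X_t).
Var(X_t) = 4*(exp(3*t) - 1)*exp(8*t/5)/25

For GBM dX = mu X dt + sigma X dB with X_0 = x_0, apply Itô to Y = log X: dY = (mu - sigma^2/2) dt + sigma dB, so Y_t = log(x_0) + (mu - sigma^2/2) t + sigma B_t and hence X_t = x_0 * exp((mu - sigma^2/2) t + sigma B_t).
With mu = 4/5, sigma = sqrt(3), x_0 = 2/5, this gives:
  X_t = 2/5 * exp((-7/10) * t + (sqrt(3)) * B_t).
Since sigma*B_t ~ Normal(0, sigma^2 t), E[exp(sigma*B_t)] = exp(sigma^2 t / 2); so E[X_t] = x_0 * exp((mu - sigma^2/2) t) * exp(sigma^2 t / 2) = x_0 * exp(mu t) = 2*exp(4*t/5)/5.
Var(X_t) = E[X_t^2] - (E[X_t])^2 = x_0^2 * exp(2 mu t) * (exp(sigma^2 t) - 1) = 4*(exp(3*t) - 1)*exp(8*t/5)/25.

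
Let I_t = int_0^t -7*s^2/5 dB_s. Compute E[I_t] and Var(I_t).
E[I_t] = 0; Var(I_t) = 49*t^5/125

The Itô integral of a deterministic integrand f(s) has mean 0 because each increment f(s) * (B_{s+ds} - B_s) has mean 0. By the Itô isometry:
  Var( int_0^t f(s) dB_s ) = E[ (int_0^t f(s) dB_s)^2 ] = int_0^t f(s)^2 ds.
Here f(s) = -7*s^2/5, so f(s)^2 = 49*s^4/25. Integrate:
  int_0^t (49*s^4/25) ds = 49*t^5/125.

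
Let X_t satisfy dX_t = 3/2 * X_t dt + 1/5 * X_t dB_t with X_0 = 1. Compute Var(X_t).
Var(X_t) = (exp(t/25) - 1)*exp(3*t)

For GBM dX = mu X dt + sigma X dB with X_0 = x_0, apply Itô to Y = log X: dY = (mu - sigma^2/2) dt + sigma dB, so Y_t = log(x_0) + (mu - sigma^2/2) t + sigma B_t and hence X_t = x_0 * exp((mu - sigma^2/2) t + sigma B_t).
With mu = 3/2, sigma = 1/5, x_0 = 1, this gives:
  X_t = 1 * exp((37/25) * t + (1/5) * B_t).
Since sigma*B_t ~ Normal(0, sigma^2 t), E[exp(sigma*B_t)] = exp(sigma^2 t / 2); so E[X_t] = x_0 * exp((mu - sigma^2/2) t) * exp(sigma^2 t / 2) = x_0 * exp(mu t) = exp(3*t/2).
Var(X_t) = E[X_t^2] - (E[X_t])^2 = x_0^2 * exp(2 mu t) * (exp(sigma^2 t) - 1) = (exp(t/25) - 1)*exp(3*t).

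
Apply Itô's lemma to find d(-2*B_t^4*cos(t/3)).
d(-2*B_t^4*cos(t/3)) = (2*B_t^2*(B_t^2*sin(t/3) - 18*cos(t/3))/3) dt + (-8*B_t^3*cos(t/3)) dB_t

Itô's formula for f(t, x): d f(t, B_t) = (f_t + (1/2) f_xx) dt + f_x dB_t. Compute partials of f(t, x) = -2*x^4*cos(t/3):
  f_t(t,x)  = 2*x^4*sin(t/3)/3
  f_x(t,x)  = -8*x^3*cos(t/3)
  f_xx(t,x) = -24*x^2*cos(t/3)
Assemble drift = f_t + (1/2) f_xx = 2*x^2*(x^2*sin(t/3) - 18*cos(t/3))/3 and diffusion = f_x = -8*x^3*cos(t/3). Substituting x = B_t:
  d(-2*B_t^4*cos(t/3)) = (2*B_t^2*(B_t^2*sin(t/3) - 18*cos(t/3))/3) dt + (-8*B_t^3*cos(t/3)) dB_t.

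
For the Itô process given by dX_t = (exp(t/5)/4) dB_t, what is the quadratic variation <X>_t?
<X>_t = 5*exp(2*t/5)/32 - 5/32

For an Itô process dX_t = a(t) dt + b(t) dB_t, the quadratic variation is <X>_t = int_0^t b(s)^2 ds (the drift term does not contribute). Here b(s) = exp(s/5)/4, so
  b(s)^2 = exp(2*s/5)/16.
Integrating from 0 to t:
  <X>_t = int_0^t (exp(2*s/5)/16) ds = 5*exp(2*t/5)/32 - 5/32.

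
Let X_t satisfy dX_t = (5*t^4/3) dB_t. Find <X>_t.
<X>_t = 25*t^9/81

For an Itô process dX_t = a(t) dt + b(t) dB_t, the quadratic variation is <X>_t = int_0^t b(s)^2 ds (the drift term does not contribute). Here b(s) = 5*s^4/3, so
  b(s)^2 = 25*s^8/9.
Integrating from 0 to t:
  <X>_t = int_0^t (25*s^8/9) ds = 25*t^9/81.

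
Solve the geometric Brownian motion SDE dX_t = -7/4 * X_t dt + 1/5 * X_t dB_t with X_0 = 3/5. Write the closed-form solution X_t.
X_t = 3/5 * exp((-177/100) * t + (1/5) * B_t)

For GBM dX = mu X dt + sigma X dB with X_0 = x_0, apply Itô to Y = log X: dY = (mu - sigma^2/2) dt + sigma dB, so Y_t = log(x_0) + (mu - sigma^2/2) t + sigma B_t and hence X_t = x_0 * exp((mu - sigma^2/2) t + sigma B_t).
With mu = -7/4, sigma = 1/5, x_0 = 3/5, this gives:
  X_t = 3/5 * exp((-177/100) * t + (1/5) * B_t).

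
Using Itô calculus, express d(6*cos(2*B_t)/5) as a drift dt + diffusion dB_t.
d(6*cos(2*B_t)/5) = (-12*cos(2*B_t)/5) dt + (-12*sin(2*B_t)/5) dB_t

Itô's formula for f(B_t) gives d f(B_t) = f'(B_t) dB_t + (1/2) f''(B_t) dt. Compute derivatives of f(x) = 6*cos(2*x)/5:
  f'(x)  = -12*sin(2*x)/5
  f''(x) = -24*cos(2*x)/5
Substitute x = B_t and multiply the f'' term by 1/2:
  drift     = (1/2) * (-24*cos(2*x)/5) evaluated at B_t = -12*cos(2*B_t)/5
  diffusion = (-12*sin(2*x)/5) evaluated at B_t = -12*sin(2*B_t)/5
Therefore d(6*cos(2*B_t)/5) = (-12*cos(2*B_t)/5) dt + (-12*sin(2*B_t)/5) dB_t.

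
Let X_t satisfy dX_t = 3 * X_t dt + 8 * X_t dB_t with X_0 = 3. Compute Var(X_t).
Var(X_t) = 9*(exp(64*t) - 1)*exp(6*t)

For GBM dX = mu X dt + sigma X dB with X_0 = x_0, apply Itô to Y = log X: dY = (mu - sigma^2/2) dt + sigma dB, so Y_t = log(x_0) + (mu - sigma^2/2) t + sigma B_t and hence X_t = x_0 * exp((mu - sigma^2/2) t + sigma B_t).
With mu = 3, sigma = 8, x_0 = 3, this gives:
  X_t = 3 * exp((-29) * t + (8) * B_t).
Since sigma*B_t ~ Normal(0, sigma^2 t), E[exp(sigma*B_t)] = exp(sigma^2 t / 2); so E[X_t] = x_0 * exp((mu - sigma^2/2) t) * exp(sigma^2 t / 2) = x_0 * exp(mu t) = 3*exp(3*t).
Var(X_t) = E[X_t^2] - (E[X_t])^2 = x_0^2 * exp(2 mu t) * (exp(sigma^2 t) - 1) = 9*(exp(64*t) - 1)*exp(6*t).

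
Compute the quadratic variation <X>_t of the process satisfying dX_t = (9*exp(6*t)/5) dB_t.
<X>_t = 27*exp(12*t)/100 - 27/100

For an Itô process dX_t = a(t) dt + b(t) dB_t, the quadratic variation is <X>_t = int_0^t b(s)^2 ds (the drift term does not contribute). Here b(s) = 9*exp(6*s)/5, so
  b(s)^2 = 81*exp(12*s)/25.
Integrating from 0 to t:
  <X>_t = int_0^t (81*exp(12*s)/25) ds = 27*exp(12*t)/100 - 27/100.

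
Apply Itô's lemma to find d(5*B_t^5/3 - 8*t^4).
d(5*B_t^5/3 - 8*t^4) = (50*B_t^3/3 - 32*t^3) dt + (25*B_t^4/3) dB_t

Itô's formula for f(t, x): d f(t, B_t) = (f_t + (1/2) f_xx) dt + f_x dB_t. Compute partials of f(t, x) = -8*t^4 + 5*x^5/3:
  f_t(t,x)  = -32*t^3
  f_x(t,x)  = 25*x^4/3
  f_xx(t,x) = 100*x^3/3
Assemble drift = f_t + (1/2) f_xx = -32*t^3 + 50*x^3/3 and diffusion = f_x = 25*x^4/3. Substituting x = B_t:
  d(5*B_t^5/3 - 8*t^4) = (50*B_t^3/3 - 32*t^3) dt + (25*B_t^4/3) dB_t.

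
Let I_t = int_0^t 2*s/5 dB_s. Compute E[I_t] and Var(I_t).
E[I_t] = 0; Var(I_t) = 4*t^3/75

The Itô integral of a deterministic integrand f(s) has mean 0 because each increment f(s) * (B_{s+ds} - B_s) has mean 0. By the Itô isometry:
  Var( int_0^t f(s) dB_s ) = E[ (int_0^t f(s) dB_s)^2 ] = int_0^t f(s)^2 ds.
Here f(s) = 2*s/5, so f(s)^2 = 4*s^2/25. Integrate:
  int_0^t (4*s^2/25) ds = 4*t^3/75.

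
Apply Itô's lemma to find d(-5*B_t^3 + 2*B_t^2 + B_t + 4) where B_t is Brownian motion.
d(-5*B_t^3 + 2*B_t^2 + B_t + 4) = (2 - 15*B_t) dt + (-15*B_t^2 + 4*B_t + 1) dB_t

Itô's formula for f(B_t) gives d f(B_t) = f'(B_t) dB_t + (1/2) f''(B_t) dt. Compute derivatives of f(x) = -5*x^3 + 2*x^2 + x + 4:
  f'(x)  = -15*x^2 + 4*x + 1
  f''(x) = 4 - 30*x
Substitute x = B_t and multiply the f'' term by 1/2:
  drift     = (1/2) * (4 - 30*x) evaluated at B_t = 2 - 15*B_t
  diffusion = (-15*x^2 + 4*x + 1) evaluated at B_t = -15*B_t^2 + 4*B_t + 1
Therefore d(-5*B_t^3 + 2*B_t^2 + B_t + 4) = (2 - 15*B_t) dt + (-15*B_t^2 + 4*B_t + 1) dB_t.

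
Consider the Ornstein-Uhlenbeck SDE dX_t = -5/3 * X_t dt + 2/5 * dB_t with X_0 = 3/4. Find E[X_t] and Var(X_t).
E[X_t] = 3*exp(-5*t/3)/4; Var(X_t) = 6/125 - 6*exp(-10*t/3)/125

The OU SDE dX = -theta X dt + sigma dB admits the integrating factor exp(theta t): d(exp(theta t) X_t) = sigma exp(theta t) dB_t. Integrating from 0 to t:
  X_t = x_0 * exp(-theta t) + sigma * int_0^t exp(-theta (t-s)) dB_s.
The Itô integral has mean 0 and (by the Itô isometry) variance sigma^2 * int_0^t exp(-2 theta (t - s)) ds = sigma^2 * (1 - exp(-2 theta t)) / (2 theta).
With theta = 5/3, sigma = 2/5, x_0 = 3/4:
  E[X_t] = 3/4 * exp(-5/3 t) = 3*exp(-5*t/3)/4
  Var(X_t) = (2/5)^2 * (1 - exp(-2*5/3 t)) / (2 * 5/3) = 6/125 - 6*exp(-10*t/3)/125.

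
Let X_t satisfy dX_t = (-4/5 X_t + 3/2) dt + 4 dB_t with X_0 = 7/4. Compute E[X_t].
E[X_t] = 15/8 - exp(-4*t/5)/8

Taking expectations and using E[dB_t] = 0, the mean m(t) = E[X_t] satisfies the ODE m'(t) = a m(t) + b with m(0) = x_0. With a = -4/5, b = 3/2, x_0 = 7/4, the solution is
  m(t) = x_0 * exp(a t) + (b/a) * (exp(a t) - 1)
       = (7/4) * exp((-4/5) t) + ((3/2)/(-4/5)) * (exp((-4/5) t) - 1)
       = 15/8 - exp(-4*t/5)/8.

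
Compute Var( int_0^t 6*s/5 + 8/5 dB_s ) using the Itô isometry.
Var = 4*t*(3*t^2 + 12*t + 16)/25

The Itô integral of a deterministic integrand f(s) has mean 0 because each increment f(s) * (B_{s+ds} - B_s) has mean 0. By the Itô isometry:
  Var( int_0^t f(s) dB_s ) = E[ (int_0^t f(s) dB_s)^2 ] = int_0^t f(s)^2 ds.
Here f(s) = 6*s/5 + 8/5, so f(s)^2 = 4*(3*s + 4)^2/25. Integrate:
  int_0^t (4*(3*s + 4)^2/25) ds = 4*t*(3*t^2 + 12*t + 16)/25.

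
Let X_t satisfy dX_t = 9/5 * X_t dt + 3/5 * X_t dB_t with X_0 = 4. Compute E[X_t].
E[X_t] = 4*exp(9*t/5)

For GBM dX = mu X dt + sigma X dB with X_0 = x_0, apply Itô to Y = log X: dY = (mu - sigma^2/2) dt + sigma dB, so Y_t = log(x_0) + (mu - sigma^2/2) t + sigma B_t and hence X_t = x_0 * exp((mu - sigma^2/2) t + sigma B_t).
With mu = 9/5, sigma = 3/5, x_0 = 4, this gives:
  X_t = 4 * exp((81/50) * t + (3/5) * B_t).
Since sigma*B_t ~ Normal(0, sigma^2 t), E[exp(sigma*B_t)] = exp(sigma^2 t / 2); so E[X_t] = x_0 * exp((mu - sigma^2/2) t) * exp(sigma^2 t / 2) = x_0 * exp(mu t) = 4*exp(9*t/5).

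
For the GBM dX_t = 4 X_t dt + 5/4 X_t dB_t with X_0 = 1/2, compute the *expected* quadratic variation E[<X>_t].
E[<X>_t] = 25*exp(153*t/16)/612 - 25/612

<X>_t = int_0^t ((5/4) * X_s)^2 ds. Taking expectation inside the integral: E[<X>_t] = (5/4)^2 * int_0^t E[X_s^2] ds. For GBM, E[X_s^2] = x_0^2 * exp((2 mu + sigma^2) s). Integrating:
  E[<X>_t] = (5/4)^2 * (1/2)^2 * (exp((2*4 + (5/4)^2) t) - 1) / (2*4 + (5/4)^2)
           = (5/4)^2 * (1/2)^2 * (exp((153/16) t) - 1) / (153/16) = 25*exp(153*t/16)/612 - 25/612.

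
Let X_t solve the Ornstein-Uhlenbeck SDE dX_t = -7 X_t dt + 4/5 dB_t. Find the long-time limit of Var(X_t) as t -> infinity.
lim Var(X_t) = 8/175

The OU SDE dX = -theta X dt + sigma dB admits the integrating factor exp(theta t): d(exp(theta t) X_t) = sigma exp(theta t) dB_t. Integrating from 0 to t gives X_t = x_0 * exp(-theta t) + sigma * int_0^t exp(-theta (t-s)) dB_s for any initial x_0. The Itô integral has variance (by the Itô isometry) sigma^2 * int_0^t exp(-2 theta (t - s)) ds = sigma^2 * (1 - exp(-2 theta t)) / (2 theta), independent of x_0.
With theta = 7, sigma = 4/5:
  Var(X_t) = (4/5)^2 * (1 - exp(-2*7 t)) / (2 * 7) = 8/175 - 8*exp(-14*t)/175.
As t -> infinity, exp(-2*7 t) -> 0, so the stationary variance is sigma^2 / (2 theta) = 8/175.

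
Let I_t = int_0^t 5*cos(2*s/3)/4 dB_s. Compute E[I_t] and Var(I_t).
E[I_t] = 0; Var(I_t) = 25*t/32 + 75*sin(4*t/3)/128

The Itô integral of a deterministic integrand f(s) has mean 0 because each increment f(s) * (B_{s+ds} - B_s) has mean 0. By the Itô isometry:
  Var( int_0^t f(s) dB_s ) = E[ (int_0^t f(s) dB_s)^2 ] = int_0^t f(s)^2 ds.
Here f(s) = 5*cos(2*s/3)/4, so f(s)^2 = 25*cos(2*s/3)^2/16. Integrate:
  int_0^t (25*cos(2*s/3)^2/16) ds = 25*t/32 + 75*sin(4*t/3)/128.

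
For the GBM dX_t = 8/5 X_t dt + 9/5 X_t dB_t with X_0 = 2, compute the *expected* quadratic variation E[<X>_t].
E[<X>_t] = 324*exp(161*t/25)/161 - 324/161

<X>_t = int_0^t ((9/5) * X_s)^2 ds. Taking expectation inside the integral: E[<X>_t] = (9/5)^2 * int_0^t E[X_s^2] ds. For GBM, E[X_s^2] = x_0^2 * exp((2 mu + sigma^2) s). Integrating:
  E[<X>_t] = (9/5)^2 * 2^2 * (exp((2*(8/5) + (9/5)^2) t) - 1) / (2*(8/5) + (9/5)^2)
           = (9/5)^2 * 2^2 * (exp((161/25) t) - 1) / (161/25) = 324*exp(161*t/25)/161 - 324/161.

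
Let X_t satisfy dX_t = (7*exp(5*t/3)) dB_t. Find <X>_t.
<X>_t = 147*exp(10*t/3)/10 - 147/10

For an Itô process dX_t = a(t) dt + b(t) dB_t, the quadratic variation is <X>_t = int_0^t b(s)^2 ds (the drift term does not contribute). Here b(s) = 7*exp(5*s/3), so
  b(s)^2 = 49*exp(10*s/3).
Integrating from 0 to t:
  <X>_t = int_0^t (49*exp(10*s/3)) ds = 147*exp(10*t/3)/10 - 147/10.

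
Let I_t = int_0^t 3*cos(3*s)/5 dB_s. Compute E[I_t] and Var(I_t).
E[I_t] = 0; Var(I_t) = 9*t/50 + 3*sin(6*t)/100

The Itô integral of a deterministic integrand f(s) has mean 0 because each increment f(s) * (B_{s+ds} - B_s) has mean 0. By the Itô isometry:
  Var( int_0^t f(s) dB_s ) = E[ (int_0^t f(s) dB_s)^2 ] = int_0^t f(s)^2 ds.
Here f(s) = 3*cos(3*s)/5, so f(s)^2 = 9*cos(3*s)^2/25. Integrate:
  int_0^t (9*cos(3*s)^2/25) ds = 9*t/50 + 3*sin(6*t)/100.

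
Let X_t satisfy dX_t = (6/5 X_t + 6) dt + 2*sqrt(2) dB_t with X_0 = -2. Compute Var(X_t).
Var(X_t) = 10*exp(12*t/5)/3 - 10/3

The variance V(t) = Var(X_t) satisfies V'(t) = 2 a V(t) + c^2 with V(0) = 0 (drift coefficient is linear in X, diffusion is constant). With a = 6/5, c = 2*sqrt(2), the solution is
  V(t) = (c^2 / (2 a)) * (exp(2 a t) - 1)
       = ((2*sqrt(2))^2 / (2*(6/5))) * (exp((12/5) t) - 1)
       = 10*exp(12*t/5)/3 - 10/3.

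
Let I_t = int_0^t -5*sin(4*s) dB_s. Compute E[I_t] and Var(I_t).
E[I_t] = 0; Var(I_t) = 25*t/2 - 25*sin(4*t)*cos(4*t)/8

The Itô integral of a deterministic integrand f(s) has mean 0 because each increment f(s) * (B_{s+ds} - B_s) has mean 0. By the Itô isometry:
  Var( int_0^t f(s) dB_s ) = E[ (int_0^t f(s) dB_s)^2 ] = int_0^t f(s)^2 ds.
Here f(s) = -5*sin(4*s), so f(s)^2 = 25*sin(4*s)^2. Integrate:
  int_0^t (25*sin(4*s)^2) ds = 25*t/2 - 25*sin(4*t)*cos(4*t)/8.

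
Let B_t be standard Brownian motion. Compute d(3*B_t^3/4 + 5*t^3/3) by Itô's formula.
d(3*B_t^3/4 + 5*t^3/3) = (9*B_t/4 + 5*t^2) dt + (9*B_t^2/4) dB_t

Itô's formula for f(t, x): d f(t, B_t) = (f_t + (1/2) f_xx) dt + f_x dB_t. Compute partials of f(t, x) = 5*t^3/3 + 3*x^3/4:
  f_t(t,x)  = 5*t^2
  f_x(t,x)  = 9*x^2/4
  f_xx(t,x) = 9*x/2
Assemble drift = f_t + (1/2) f_xx = 5*t^2 + 9*x/4 and diffusion = f_x = 9*x^2/4. Substituting x = B_t:
  d(3*B_t^3/4 + 5*t^3/3) = (9*B_t/4 + 5*t^2) dt + (9*B_t^2/4) dB_t.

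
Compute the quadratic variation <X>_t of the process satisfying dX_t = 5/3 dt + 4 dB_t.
<X>_t = 16*t

For an Itô process dX_t = a(t) dt + b(t) dB_t, the quadratic variation is <X>_t = int_0^t b(s)^2 ds (the drift term does not contribute). Here b(s) = 4, so
  b(s)^2 = 16.
Integrating from 0 to t:
  <X>_t = int_0^t (16) ds = 16*t.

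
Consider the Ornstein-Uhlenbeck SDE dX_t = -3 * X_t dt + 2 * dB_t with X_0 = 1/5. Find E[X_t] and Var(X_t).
E[X_t] = exp(-3*t)/5; Var(X_t) = 2/3 - 2*exp(-6*t)/3

The OU SDE dX = -theta X dt + sigma dB admits the integrating factor exp(theta t): d(exp(theta t) X_t) = sigma exp(theta t) dB_t. Integrating from 0 to t:
  X_t = x_0 * exp(-theta t) + sigma * int_0^t exp(-theta (t-s)) dB_s.
The Itô integral has mean 0 and (by the Itô isometry) variance sigma^2 * int_0^t exp(-2 theta (t - s)) ds = sigma^2 * (1 - exp(-2 theta t)) / (2 theta).
With theta = 3, sigma = 2, x_0 = 1/5:
  E[X_t] = 1/5 * exp(-3 t) = exp(-3*t)/5
  Var(X_t) = (2)^2 * (1 - exp(-2*3 t)) / (2 * 3) = 2/3 - 2*exp(-6*t)/3.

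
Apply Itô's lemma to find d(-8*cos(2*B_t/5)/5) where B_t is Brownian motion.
d(-8*cos(2*B_t/5)/5) = (16*cos(2*B_t/5)/125) dt + (16*sin(2*B_t/5)/25) dB_t

Itô's formula for f(B_t) gives d f(B_t) = f'(B_t) dB_t + (1/2) f''(B_t) dt. Compute derivatives of f(x) = -8*cos(2*x/5)/5:
  f'(x)  = 16*sin(2*x/5)/25
  f''(x) = 32*cos(2*x/5)/125
Substitute x = B_t and multiply the f'' term by 1/2:
  drift     = (1/2) * (32*cos(2*x/5)/125) evaluated at B_t = 16*cos(2*B_t/5)/125
  diffusion = (16*sin(2*x/5)/25) evaluated at B_t = 16*sin(2*B_t/5)/25
Therefore d(-8*cos(2*B_t/5)/5) = (16*cos(2*B_t/5)/125) dt + (16*sin(2*B_t/5)/25) dB_t.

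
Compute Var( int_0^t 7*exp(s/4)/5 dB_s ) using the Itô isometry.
Var = 98*exp(t/2)/25 - 98/25

The Itô integral of a deterministic integrand f(s) has mean 0 because each increment f(s) * (B_{s+ds} - B_s) has mean 0. By the Itô isometry:
  Var( int_0^t f(s) dB_s ) = E[ (int_0^t f(s) dB_s)^2 ] = int_0^t f(s)^2 ds.
Here f(s) = 7*exp(s/4)/5, so f(s)^2 = 49*exp(s/2)/25. Integrate:
  int_0^t (49*exp(s/2)/25) ds = 98*exp(t/2)/25 - 98/25.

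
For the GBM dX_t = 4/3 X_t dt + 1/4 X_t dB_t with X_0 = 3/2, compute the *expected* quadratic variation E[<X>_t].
E[<X>_t] = 27*exp(131*t/48)/524 - 27/524

<X>_t = int_0^t ((1/4) * X_s)^2 ds. Taking expectation inside the integral: E[<X>_t] = (1/4)^2 * int_0^t E[X_s^2] ds. For GBM, E[X_s^2] = x_0^2 * exp((2 mu + sigma^2) s). Integrating:
  E[<X>_t] = (1/4)^2 * (3/2)^2 * (exp((2*(4/3) + (1/4)^2) t) - 1) / (2*(4/3) + (1/4)^2)
           = (1/4)^2 * (3/2)^2 * (exp((131/48) t) - 1) / (131/48) = 27*exp(131*t/48)/524 - 27/524.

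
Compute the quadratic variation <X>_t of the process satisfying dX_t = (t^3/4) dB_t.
<X>_t = t^7/112

For an Itô process dX_t = a(t) dt + b(t) dB_t, the quadratic variation is <X>_t = int_0^t b(s)^2 ds (the drift term does not contribute). Here b(s) = s^3/4, so
  b(s)^2 = s^6/16.
Integrating from 0 to t:
  <X>_t = int_0^t (s^6/16) ds = t^7/112.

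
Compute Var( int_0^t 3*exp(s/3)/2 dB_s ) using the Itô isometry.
Var = 27*exp(2*t/3)/8 - 27/8

The Itô integral of a deterministic integrand f(s) has mean 0 because each increment f(s) * (B_{s+ds} - B_s) has mean 0. By the Itô isometry:
  Var( int_0^t f(s) dB_s ) = E[ (int_0^t f(s) dB_s)^2 ] = int_0^t f(s)^2 ds.
Here f(s) = 3*exp(s/3)/2, so f(s)^2 = 9*exp(2*s/3)/4. Integrate:
  int_0^t (9*exp(2*s/3)/4) ds = 27*exp(2*t/3)/8 - 27/8.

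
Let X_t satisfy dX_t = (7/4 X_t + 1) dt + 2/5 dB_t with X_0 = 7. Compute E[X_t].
E[X_t] = 53*exp(7*t/4)/7 - 4/7

Taking expectations and using E[dB_t] = 0, the mean m(t) = E[X_t] satisfies the ODE m'(t) = a m(t) + b with m(0) = x_0. With a = 7/4, b = 1, x_0 = 7, the solution is
  m(t) = x_0 * exp(a t) + (b/a) * (exp(a t) - 1)
       = 7 * exp((7/4) t) + (1/(7/4)) * (exp((7/4) t) - 1)
       = 53*exp(7*t/4)/7 - 4/7.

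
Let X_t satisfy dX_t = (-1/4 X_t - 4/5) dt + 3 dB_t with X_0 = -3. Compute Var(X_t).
Var(X_t) = 18 - 18*exp(-t/2)

The variance V(t) = Var(X_t) satisfies V'(t) = 2 a V(t) + c^2 with V(0) = 0 (drift coefficient is linear in X, diffusion is constant). With a = -1/4, c = 3, the solution is
  V(t) = (c^2 / (2 a)) * (exp(2 a t) - 1)
       = (3^2 / (2*(-1/4))) * (exp((-1/2) t) - 1)
       = 18 - 18*exp(-t/2).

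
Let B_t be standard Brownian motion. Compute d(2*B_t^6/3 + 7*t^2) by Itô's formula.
d(2*B_t^6/3 + 7*t^2) = (10*B_t^4 + 14*t) dt + (4*B_t^5) dB_t

Itô's formula for f(t, x): d f(t, B_t) = (f_t + (1/2) f_xx) dt + f_x dB_t. Compute partials of f(t, x) = 7*t^2 + 2*x^6/3:
  f_t(t,x)  = 14*t
  f_x(t,x)  = 4*x^5
  f_xx(t,x) = 20*x^4
Assemble drift = f_t + (1/2) f_xx = 14*t + 10*x^4 and diffusion = f_x = 4*x^5. Substituting x = B_t:
  d(2*B_t^6/3 + 7*t^2) = (10*B_t^4 + 14*t) dt + (4*B_t^5) dB_t.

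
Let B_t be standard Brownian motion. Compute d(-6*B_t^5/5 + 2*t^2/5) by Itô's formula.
d(-6*B_t^5/5 + 2*t^2/5) = (-12*B_t^3 + 4*t/5) dt + (-6*B_t^4) dB_t

Itô's formula for f(t, x): d f(t, B_t) = (f_t + (1/2) f_xx) dt + f_x dB_t. Compute partials of f(t, x) = 2*t^2/5 - 6*x^5/5:
  f_t(t,x)  = 4*t/5
  f_x(t,x)  = -6*x^4
  f_xx(t,x) = -24*x^3
Assemble drift = f_t + (1/2) f_xx = 4*t/5 - 12*x^3 and diffusion = f_x = -6*x^4. Substituting x = B_t:
  d(-6*B_t^5/5 + 2*t^2/5) = (-12*B_t^3 + 4*t/5) dt + (-6*B_t^4) dB_t.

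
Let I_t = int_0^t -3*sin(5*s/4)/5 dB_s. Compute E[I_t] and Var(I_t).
E[I_t] = 0; Var(I_t) = 9*t/50 - 9*sin(5*t/2)/125

The Itô integral of a deterministic integrand f(s) has mean 0 because each increment f(s) * (B_{s+ds} - B_s) has mean 0. By the Itô isometry:
  Var( int_0^t f(s) dB_s ) = E[ (int_0^t f(s) dB_s)^2 ] = int_0^t f(s)^2 ds.
Here f(s) = -3*sin(5*s/4)/5, so f(s)^2 = 9*sin(5*s/4)^2/25. Integrate:
  int_0^t (9*sin(5*s/4)^2/25) ds = 9*t/50 - 9*sin(5*t/2)/125.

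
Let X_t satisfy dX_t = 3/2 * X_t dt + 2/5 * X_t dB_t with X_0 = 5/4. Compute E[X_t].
E[X_t] = 5*exp(3*t/2)/4

For GBM dX = mu X dt + sigma X dB with X_0 = x_0, apply Itô to Y = log X: dY = (mu - sigma^2/2) dt + sigma dB, so Y_t = log(x_0) + (mu - sigma^2/2) t + sigma B_t and hence X_t = x_0 * exp((mu - sigma^2/2) t + sigma B_t).
With mu = 3/2, sigma = 2/5, x_0 = 5/4, this gives:
  X_t = 5/4 * exp((71/50) * t + (2/5) * B_t).
Since sigma*B_t ~ Normal(0, sigma^2 t), E[exp(sigma*B_t)] = exp(sigma^2 t / 2); so E[X_t] = x_0 * exp((mu - sigma^2/2) t) * exp(sigma^2 t / 2) = x_0 * exp(mu t) = 5*exp(3*t/2)/4.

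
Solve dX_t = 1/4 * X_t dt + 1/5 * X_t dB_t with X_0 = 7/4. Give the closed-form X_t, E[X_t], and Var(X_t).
X_t = 7/4 * exp((23/100) t + (1/5) B_t); E[X_t] = 7*exp(t/4)/4; Var(X_t) = 49*(exp(t/25) - 1)*exp(t/2)/16

For GBM dX = mu X dt + sigma X dB with X_0 = x_0, apply Itô to Y = log X: dY = (mu - sigma^2/2) dt + sigma dB, so Y_t = log(x_0) + (mu - sigma^2/2) t + sigma B_t and hence X_t = x_0 * exp((mu - sigma^2/2) t + sigma B_t).
With mu = 1/4, sigma = 1/5, x_0 = 7/4, this gives:
  X_t = 7/4 * exp((23/100) * t + (1/5) * B_t).
Since sigma*B_t ~ Normal(0, sigma^2 t), E[exp(sigma*B_t)] = exp(sigma^2 t / 2); so E[X_t] = x_0 * exp((mu - sigma^2/2) t) * exp(sigma^2 t / 2) = x_0 * exp(mu t) = 7*exp(t/4)/4.
Var(X_t) = E[X_t^2] - (E[X_t])^2 = x_0^2 * exp(2 mu t) * (exp(sigma^2 t) - 1) = 49*(exp(t/25) - 1)*exp(t/2)/16.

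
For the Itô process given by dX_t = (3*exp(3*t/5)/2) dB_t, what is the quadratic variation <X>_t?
<X>_t = 15*exp(6*t/5)/8 - 15/8

For an Itô process dX_t = a(t) dt + b(t) dB_t, the quadratic variation is <X>_t = int_0^t b(s)^2 ds (the drift term does not contribute). Here b(s) = 3*exp(3*s/5)/2, so
  b(s)^2 = 9*exp(6*s/5)/4.
Integrating from 0 to t:
  <X>_t = int_0^t (9*exp(6*s/5)/4) ds = 15*exp(6*t/5)/8 - 15/8.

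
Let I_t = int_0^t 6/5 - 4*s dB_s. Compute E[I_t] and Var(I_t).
E[I_t] = 0; Var(I_t) = 4*t*(100*t^2 - 90*t + 27)/75

The Itô integral of a deterministic integrand f(s) has mean 0 because each increment f(s) * (B_{s+ds} - B_s) has mean 0. By the Itô isometry:
  Var( int_0^t f(s) dB_s ) = E[ (int_0^t f(s) dB_s)^2 ] = int_0^t f(s)^2 ds.
Here f(s) = 6/5 - 4*s, so f(s)^2 = 4*(10*s - 3)^2/25. Integrate:
  int_0^t (4*(10*s - 3)^2/25) ds = 4*t*(100*t^2 - 90*t + 27)/75.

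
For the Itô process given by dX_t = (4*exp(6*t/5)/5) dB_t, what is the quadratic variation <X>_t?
<X>_t = 4*exp(12*t/5)/15 - 4/15

For an Itô process dX_t = a(t) dt + b(t) dB_t, the quadratic variation is <X>_t = int_0^t b(s)^2 ds (the drift term does not contribute). Here b(s) = 4*exp(6*s/5)/5, so
  b(s)^2 = 16*exp(12*s/5)/25.
Integrating from 0 to t:
  <X>_t = int_0^t (16*exp(12*s/5)/25) ds = 4*exp(12*t/5)/15 - 4/15.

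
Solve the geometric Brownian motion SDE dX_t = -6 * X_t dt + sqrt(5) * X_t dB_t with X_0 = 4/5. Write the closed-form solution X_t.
X_t = 4/5 * exp((-17/2) * t + (sqrt(5)) * B_t)

For GBM dX = mu X dt + sigma X dB with X_0 = x_0, apply Itô to Y = log X: dY = (mu - sigma^2/2) dt + sigma dB, so Y_t = log(x_0) + (mu - sigma^2/2) t + sigma B_t and hence X_t = x_0 * exp((mu - sigma^2/2) t + sigma B_t).
With mu = -6, sigma = sqrt(5), x_0 = 4/5, this gives:
  X_t = 4/5 * exp((-17/2) * t + (sqrt(5)) * B_t).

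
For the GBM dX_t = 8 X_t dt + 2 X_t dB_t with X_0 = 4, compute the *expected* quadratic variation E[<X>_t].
E[<X>_t] = 16*exp(20*t)/5 - 16/5

<X>_t = int_0^t (2 * X_s)^2 ds. Taking expectation inside the integral: E[<X>_t] = 2^2 * int_0^t E[X_s^2] ds. For GBM, E[X_s^2] = x_0^2 * exp((2 mu + sigma^2) s). Integrating:
  E[<X>_t] = 2^2 * 4^2 * (exp((2*8 + 2^2) t) - 1) / (2*8 + 2^2)
           = 2^2 * 4^2 * (exp(20 t) - 1) / 20 = 16*exp(20*t)/5 - 16/5.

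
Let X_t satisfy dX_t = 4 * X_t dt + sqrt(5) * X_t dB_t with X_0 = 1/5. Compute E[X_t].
E[X_t] = exp(4*t)/5

For GBM dX = mu X dt + sigma X dB with X_0 = x_0, apply Itô to Y = log X: dY = (mu - sigma^2/2) dt + sigma dB, so Y_t = log(x_0) + (mu - sigma^2/2) t + sigma B_t and hence X_t = x_0 * exp((mu - sigma^2/2) t + sigma B_t).
With mu = 4, sigma = sqrt(5), x_0 = 1/5, this gives:
  X_t = 1/5 * exp((3/2) * t + (sqrt(5)) * B_t).
Since sigma*B_t ~ Normal(0, sigma^2 t), E[exp(sigma*B_t)] = exp(sigma^2 t / 2); so E[X_t] = x_0 * exp((mu - sigma^2/2) t) * exp(sigma^2 t / 2) = x_0 * exp(mu t) = exp(4*t)/5.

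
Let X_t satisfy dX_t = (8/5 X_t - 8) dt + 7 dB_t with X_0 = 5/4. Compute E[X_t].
E[X_t] = 5 - 15*exp(8*t/5)/4

Taking expectations and using E[dB_t] = 0, the mean m(t) = E[X_t] satisfies the ODE m'(t) = a m(t) + b with m(0) = x_0. With a = 8/5, b = -8, x_0 = 5/4, the solution is
  m(t) = x_0 * exp(a t) + (b/a) * (exp(a t) - 1)
       = (5/4) * exp((8/5) t) + ((-8)/(8/5)) * (exp((8/5) t) - 1)
       = 5 - 15*exp(8*t/5)/4.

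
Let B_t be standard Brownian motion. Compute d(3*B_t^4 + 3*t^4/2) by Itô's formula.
d(3*B_t^4 + 3*t^4/2) = (18*B_t^2 + 6*t^3) dt + (12*B_t^3) dB_t

Itô's formula for f(t, x): d f(t, B_t) = (f_t + (1/2) f_xx) dt + f_x dB_t. Compute partials of f(t, x) = 3*t^4/2 + 3*x^4:
  f_t(t,x)  = 6*t^3
  f_x(t,x)  = 12*x^3
  f_xx(t,x) = 36*x^2
Assemble drift = f_t + (1/2) f_xx = 6*t^3 + 18*x^2 and diffusion = f_x = 12*x^3. Substituting x = B_t:
  d(3*B_t^4 + 3*t^4/2) = (18*B_t^2 + 6*t^3) dt + (12*B_t^3) dB_t.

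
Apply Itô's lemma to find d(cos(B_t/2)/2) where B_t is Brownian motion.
d(cos(B_t/2)/2) = (-cos(B_t/2)/16) dt + (-sin(B_t/2)/4) dB_t

Itô's formula for f(B_t) gives d f(B_t) = f'(B_t) dB_t + (1/2) f''(B_t) dt. Compute derivatives of f(x) = cos(x/2)/2:
  f'(x)  = -sin(x/2)/4
  f''(x) = -cos(x/2)/8
Substitute x = B_t and multiply the f'' term by 1/2:
  drift     = (1/2) * (-cos(x/2)/8) evaluated at B_t = -cos(B_t/2)/16
  diffusion = (-sin(x/2)/4) evaluated at B_t = -sin(B_t/2)/4
Therefore d(cos(B_t/2)/2) = (-cos(B_t/2)/16) dt + (-sin(B_t/2)/4) dB_t.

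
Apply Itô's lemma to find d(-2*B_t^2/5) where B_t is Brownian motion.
d(-2*B_t^2/5) = (-2/5) dt + (-4*B_t/5) dB_t

Itô's formula for f(B_t) gives d f(B_t) = f'(B_t) dB_t + (1/2) f''(B_t) dt. Compute derivatives of f(x) = -2*x^2/5:
  f'(x)  = -4*x/5
  f''(x) = -4/5
Substitute x = B_t and multiply the f'' term by 1/2:
  drift     = (1/2) * (-4/5) evaluated at B_t = -2/5
  diffusion = (-4*x/5) evaluated at B_t = -4*B_t/5
Therefore d(-2*B_t^2/5) = (-2/5) dt + (-4*B_t/5) dB_t.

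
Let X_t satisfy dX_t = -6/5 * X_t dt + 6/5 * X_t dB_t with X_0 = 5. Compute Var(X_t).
Var(X_t) = (25*exp(36*t/25) - 25)*exp(-12*t/5)

For GBM dX = mu X dt + sigma X dB with X_0 = x_0, apply Itô to Y = log X: dY = (mu - sigma^2/2) dt + sigma dB, so Y_t = log(x_0) + (mu - sigma^2/2) t + sigma B_t and hence X_t = x_0 * exp((mu - sigma^2/2) t + sigma B_t).
With mu = -6/5, sigma = 6/5, x_0 = 5, this gives:
  X_t = 5 * exp((-48/25) * t + (6/5) * B_t).
Since sigma*B_t ~ Normal(0, sigma^2 t), E[exp(sigma*B_t)] = exp(sigma^2 t / 2); so E[X_t] = x_0 * exp((mu - sigma^2/2) t) * exp(sigma^2 t / 2) = x_0 * exp(mu t) = 5*exp(-6*t/5).
Var(X_t) = E[X_t^2] - (E[X_t])^2 = x_0^2 * exp(2 mu t) * (exp(sigma^2 t) - 1) = (25*exp(36*t/25) - 25)*exp(-12*t/5).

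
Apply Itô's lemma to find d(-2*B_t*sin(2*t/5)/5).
d(-2*B_t*sin(2*t/5)/5) = (-4*B_t*cos(2*t/5)/25) dt + (-2*sin(2*t/5)/5) dB_t

Itô's formula for f(t, x): d f(t, B_t) = (f_t + (1/2) f_xx) dt + f_x dB_t. Compute partials of f(t, x) = -2*x*sin(2*t/5)/5:
  f_t(t,x)  = -4*x*cos(2*t/5)/25
  f_x(t,x)  = -2*sin(2*t/5)/5
  f_xx(t,x) = 0
Assemble drift = f_t + (1/2) f_xx = -4*x*cos(2*t/5)/25 and diffusion = f_x = -2*sin(2*t/5)/5. Substituting x = B_t:
  d(-2*B_t*sin(2*t/5)/5) = (-4*B_t*cos(2*t/5)/25) dt + (-2*sin(2*t/5)/5) dB_t.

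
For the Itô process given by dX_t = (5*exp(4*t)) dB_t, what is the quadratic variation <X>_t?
<X>_t = 25*exp(8*t)/8 - 25/8

For an Itô process dX_t = a(t) dt + b(t) dB_t, the quadratic variation is <X>_t = int_0^t b(s)^2 ds (the drift term does not contribute). Here b(s) = 5*exp(4*s), so
  b(s)^2 = 25*exp(8*s).
Integrating from 0 to t:
  <X>_t = int_0^t (25*exp(8*s)) ds = 25*exp(8*t)/8 - 25/8.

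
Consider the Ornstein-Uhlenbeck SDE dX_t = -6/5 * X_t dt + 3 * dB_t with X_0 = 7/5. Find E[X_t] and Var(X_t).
E[X_t] = 7*exp(-6*t/5)/5; Var(X_t) = 15/4 - 15*exp(-12*t/5)/4

The OU SDE dX = -theta X dt + sigma dB admits the integrating factor exp(theta t): d(exp(theta t) X_t) = sigma exp(theta t) dB_t. Integrating from 0 to t:
  X_t = x_0 * exp(-theta t) + sigma * int_0^t exp(-theta (t-s)) dB_s.
The Itô integral has mean 0 and (by the Itô isometry) variance sigma^2 * int_0^t exp(-2 theta (t - s)) ds = sigma^2 * (1 - exp(-2 theta t)) / (2 theta).
With theta = 6/5, sigma = 3, x_0 = 7/5:
  E[X_t] = 7/5 * exp(-6/5 t) = 7*exp(-6*t/5)/5
  Var(X_t) = (3)^2 * (1 - exp(-2*6/5 t)) / (2 * 6/5) = 15/4 - 15*exp(-12*t/5)/4.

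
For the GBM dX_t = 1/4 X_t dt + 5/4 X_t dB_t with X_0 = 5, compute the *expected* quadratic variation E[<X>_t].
E[<X>_t] = 625*exp(33*t/16)/33 - 625/33

<X>_t = int_0^t ((5/4) * X_s)^2 ds. Taking expectation inside the integral: E[<X>_t] = (5/4)^2 * int_0^t E[X_s^2] ds. For GBM, E[X_s^2] = x_0^2 * exp((2 mu + sigma^2) s). Integrating:
  E[<X>_t] = (5/4)^2 * 5^2 * (exp((2*(1/4) + (5/4)^2) t) - 1) / (2*(1/4) + (5/4)^2)
           = (5/4)^2 * 5^2 * (exp((33/16) t) - 1) / (33/16) = 625*exp(33*t/16)/33 - 625/33.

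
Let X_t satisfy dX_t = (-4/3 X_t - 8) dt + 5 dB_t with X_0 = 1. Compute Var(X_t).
Var(X_t) = 75/8 - 75*exp(-8*t/3)/8

The variance V(t) = Var(X_t) satisfies V'(t) = 2 a V(t) + c^2 with V(0) = 0 (drift coefficient is linear in X, diffusion is constant). With a = -4/3, c = 5, the solution is
  V(t) = (c^2 / (2 a)) * (exp(2 a t) - 1)
       = (5^2 / (2*(-4/3))) * (exp((-8/3) t) - 1)
       = 75/8 - 75*exp(-8*t/3)/8.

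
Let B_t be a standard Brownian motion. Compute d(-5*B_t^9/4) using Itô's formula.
d(-5*B_t^9/4) = (-45*B_t^7) dt + (-45*B_t^8/4) dB_t

Itô's formula for f(B_t) gives d f(B_t) = f'(B_t) dB_t + (1/2) f''(B_t) dt. Compute derivatives of f(x) = -5*x^9/4:
  f'(x)  = -45*x^8/4
  f''(x) = -90*x^7
Substitute x = B_t and multiply the f'' term by 1/2:
  drift     = (1/2) * (-90*x^7) evaluated at B_t = -45*B_t^7
  diffusion = (-45*x^8/4) evaluated at B_t = -45*B_t^8/4
Therefore d(-5*B_t^9/4) = (-45*B_t^7) dt + (-45*B_t^8/4) dB_t.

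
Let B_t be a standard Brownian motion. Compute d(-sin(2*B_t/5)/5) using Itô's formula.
d(-sin(2*B_t/5)/5) = (2*sin(2*B_t/5)/125) dt + (-2*cos(2*B_t/5)/25) dB_t

Itô's formula for f(B_t) gives d f(B_t) = f'(B_t) dB_t + (1/2) f''(B_t) dt. Compute derivatives of f(x) = -sin(2*x/5)/5:
  f'(x)  = -2*cos(2*x/5)/25
  f''(x) = 4*sin(2*x/5)/125
Substitute x = B_t and multiply the f'' term by 1/2:
  drift     = (1/2) * (4*sin(2*x/5)/125) evaluated at B_t = 2*sin(2*B_t/5)/125
  diffusion = (-2*cos(2*x/5)/25) evaluated at B_t = -2*cos(2*B_t/5)/25
Therefore d(-sin(2*B_t/5)/5) = (2*sin(2*B_t/5)/125) dt + (-2*cos(2*B_t/5)/25) dB_t.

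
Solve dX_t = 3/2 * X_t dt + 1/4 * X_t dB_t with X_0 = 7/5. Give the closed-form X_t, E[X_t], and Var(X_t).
X_t = 7/5 * exp((47/32) t + (1/4) B_t); E[X_t] = 7*exp(3*t/2)/5; Var(X_t) = 49*(exp(t/16) - 1)*exp(3*t)/25

For GBM dX = mu X dt + sigma X dB with X_0 = x_0, apply Itô to Y = log X: dY = (mu - sigma^2/2) dt + sigma dB, so Y_t = log(x_0) + (mu - sigma^2/2) t + sigma B_t and hence X_t = x_0 * exp((mu - sigma^2/2) t + sigma B_t).
With mu = 3/2, sigma = 1/4, x_0 = 7/5, this gives:
  X_t = 7/5 * exp((47/32) * t + (1/4) * B_t).
Since sigma*B_t ~ Normal(0, sigma^2 t), E[exp(sigma*B_t)] = exp(sigma^2 t / 2); so E[X_t] = x_0 * exp((mu - sigma^2/2) t) * exp(sigma^2 t / 2) = x_0 * exp(mu t) = 7*exp(3*t/2)/5.
Var(X_t) = E[X_t^2] - (E[X_t])^2 = x_0^2 * exp(2 mu t) * (exp(sigma^2 t) - 1) = 49*(exp(t/16) - 1)*exp(3*t)/25.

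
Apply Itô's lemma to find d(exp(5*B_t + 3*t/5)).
d(exp(5*B_t + 3*t/5)) = (131*exp(5*B_t + 3*t/5)/10) dt + (5*exp(5*B_t + 3*t/5)) dB_t

Itô's formula for f(t, x): d f(t, B_t) = (f_t + (1/2) f_xx) dt + f_x dB_t. Compute partials of f(t, x) = exp(3*t/5 + 5*x):
  f_t(t,x)  = 3*exp(3*t/5 + 5*x)/5
  f_x(t,x)  = 5*exp(3*t/5 + 5*x)
  f_xx(t,x) = 25*exp(3*t/5 + 5*x)
Assemble drift = f_t + (1/2) f_xx = 131*exp(3*t/5 + 5*x)/10 and diffusion = f_x = 5*exp(3*t/5 + 5*x). Substituting x = B_t:
  d(exp(5*B_t + 3*t/5)) = (131*exp(5*B_t + 3*t/5)/10) dt + (5*exp(5*B_t + 3*t/5)) dB_t.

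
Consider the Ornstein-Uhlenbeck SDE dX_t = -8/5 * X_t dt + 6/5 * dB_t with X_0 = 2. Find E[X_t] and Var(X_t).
E[X_t] = 2*exp(-8*t/5); Var(X_t) = 9/20 - 9*exp(-16*t/5)/20

The OU SDE dX = -theta X dt + sigma dB admits the integrating factor exp(theta t): d(exp(theta t) X_t) = sigma exp(theta t) dB_t. Integrating from 0 to t:
  X_t = x_0 * exp(-theta t) + sigma * int_0^t exp(-theta (t-s)) dB_s.
The Itô integral has mean 0 and (by the Itô isometry) variance sigma^2 * int_0^t exp(-2 theta (t - s)) ds = sigma^2 * (1 - exp(-2 theta t)) / (2 theta).
With theta = 8/5, sigma = 6/5, x_0 = 2:
  E[X_t] = 2 * exp(-8/5 t) = 2*exp(-8*t/5)
  Var(X_t) = (6/5)^2 * (1 - exp(-2*8/5 t)) / (2 * 8/5) = 9/20 - 9*exp(-16*t/5)/20.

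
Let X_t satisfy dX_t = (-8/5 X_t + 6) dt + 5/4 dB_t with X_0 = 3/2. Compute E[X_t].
E[X_t] = 15/4 - 9*exp(-8*t/5)/4

Taking expectations and using E[dB_t] = 0, the mean m(t) = E[X_t] satisfies the ODE m'(t) = a m(t) + b with m(0) = x_0. With a = -8/5, b = 6, x_0 = 3/2, the solution is
  m(t) = x_0 * exp(a t) + (b/a) * (exp(a t) - 1)
       = (3/2) * exp((-8/5) t) + (6/(-8/5)) * (exp((-8/5) t) - 1)
       = 15/4 - 9*exp(-8*t/5)/4.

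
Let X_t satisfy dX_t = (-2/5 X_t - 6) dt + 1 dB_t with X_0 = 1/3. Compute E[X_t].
E[X_t] = -15 + 46*exp(-2*t/5)/3

Taking expectations and using E[dB_t] = 0, the mean m(t) = E[X_t] satisfies the ODE m'(t) = a m(t) + b with m(0) = x_0. With a = -2/5, b = -6, x_0 = 1/3, the solution is
  m(t) = x_0 * exp(a t) + (b/a) * (exp(a t) - 1)
       = (1/3) * exp((-2/5) t) + ((-6)/(-2/5)) * (exp((-2/5) t) - 1)
       = -15 + 46*exp(-2*t/5)/3.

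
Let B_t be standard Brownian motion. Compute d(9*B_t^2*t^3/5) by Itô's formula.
d(9*B_t^2*t^3/5) = (9*t^2*(3*B_t^2 + t)/5) dt + (18*B_t*t^3/5) dB_t

Itô's formula for f(t, x): d f(t, B_t) = (f_t + (1/2) f_xx) dt + f_x dB_t. Compute partials of f(t, x) = 9*t^3*x^2/5:
  f_t(t,x)  = 27*t^2*x^2/5
  f_x(t,x)  = 18*t^3*x/5
  f_xx(t,x) = 18*t^3/5
Assemble drift = f_t + (1/2) f_xx = 9*t^2*(t + 3*x^2)/5 and diffusion = f_x = 18*t^3*x/5. Substituting x = B_t:
  d(9*B_t^2*t^3/5) = (9*t^2*(3*B_t^2 + t)/5) dt + (18*B_t*t^3/5) dB_t.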